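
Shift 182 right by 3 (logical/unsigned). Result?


0b10110110 >> 3 = 0b10110 = 22

22


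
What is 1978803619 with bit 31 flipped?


1978803619 ^ (1 << 31) = 1978803619 ^ 2147483648 = 4126287267

4126287267


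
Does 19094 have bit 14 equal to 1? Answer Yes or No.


0b100101010010110, bit 14 = 1. Yes

Yes


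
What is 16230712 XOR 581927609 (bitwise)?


0b111101111010100100111000 ^ 0b100010101011111000001010111001 = 0b100010010110000010101110000001 = 576203649

576203649


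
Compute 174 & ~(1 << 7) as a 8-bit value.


174 & ~(1 << 7) = 46

46


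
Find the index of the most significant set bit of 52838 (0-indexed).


0b1100111001100110. Highest set bit at position 15

15


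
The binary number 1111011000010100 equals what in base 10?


1111011000010100 in decimal = 62996

62996


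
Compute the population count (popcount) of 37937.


0b1001010000110001 has 6 set bits

6


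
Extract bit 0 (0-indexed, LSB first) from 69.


0b1000101, position 0 = 1

1


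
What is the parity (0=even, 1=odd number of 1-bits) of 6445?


0b1100100101101 has 7 ones => parity 1

1


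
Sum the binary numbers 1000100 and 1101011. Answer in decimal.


1000100 + 1101011 = 10101111 = 175

175


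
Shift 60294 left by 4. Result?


0b1110101110000110 << 4 = 0b11101011100001100000 = 964704

964704


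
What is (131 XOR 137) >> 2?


Step 1: 131 ^ 137 = 10
Step 2: 10 >> 2 = 2

2


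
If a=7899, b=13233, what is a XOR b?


7899 ^ 13233 = 11626

11626


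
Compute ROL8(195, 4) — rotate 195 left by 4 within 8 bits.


Rotate 0b11000011 left by 4 (8-bit) = 0b111100 = 60

60


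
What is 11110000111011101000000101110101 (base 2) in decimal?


11110000111011101000000101110101 in decimal = 4042162549

4042162549


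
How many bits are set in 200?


0b11001000 has 3 set bits

3


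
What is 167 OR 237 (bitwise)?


0b10100111 | 0b11101101 = 0b11101111 = 239

239


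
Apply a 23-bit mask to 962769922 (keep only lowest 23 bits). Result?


962769922 & 8388607 = 6468610

6468610


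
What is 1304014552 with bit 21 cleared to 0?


1304014552 & ~(1 << 21) = 1301917400

1301917400


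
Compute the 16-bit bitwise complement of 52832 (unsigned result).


~0b1100111001100000 = 0b11000110011111 = 12703 (16-bit unsigned)

12703


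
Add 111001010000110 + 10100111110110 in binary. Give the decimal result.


111001010000110 + 10100111110110 = 1001110001111100 = 40060

40060


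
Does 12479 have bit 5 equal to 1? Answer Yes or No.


0b11000010111111, bit 5 = 1. Yes

Yes


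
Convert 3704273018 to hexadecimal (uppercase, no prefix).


3704273018 = DCCAB87A hex

DCCAB87A


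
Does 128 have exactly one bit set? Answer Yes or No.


0b10000000. Only one bit set => Yes

Yes


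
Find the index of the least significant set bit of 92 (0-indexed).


0b1011100. Lowest set bit at position 2

2


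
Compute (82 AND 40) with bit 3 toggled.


Step 1: 82 & 40 = 0
Step 2: 0 ^ (1 << 3) = 0 ^ 8 = 8

8


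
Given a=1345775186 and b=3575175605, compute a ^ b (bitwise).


1345775186 ^ 3575175605 = 2234400743

2234400743


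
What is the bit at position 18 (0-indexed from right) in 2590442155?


0b10011010011001110000001010101011, position 18 = 1

1


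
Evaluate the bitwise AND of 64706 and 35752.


0b1111110011000010 & 0b1000101110101000 = 0b1000100010000000 = 34944

34944


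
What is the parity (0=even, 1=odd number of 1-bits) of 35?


0b100011 has 3 ones => parity 1

1


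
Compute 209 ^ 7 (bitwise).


0b11010001 ^ 0b111 = 0b11010110 = 214

214


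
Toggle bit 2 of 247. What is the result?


247 ^ (1 << 2) = 247 ^ 4 = 243

243


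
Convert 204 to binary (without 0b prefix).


204 = 11001100 in binary

11001100


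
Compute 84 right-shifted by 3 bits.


0b1010100 >> 3 = 0b1010 = 10

10


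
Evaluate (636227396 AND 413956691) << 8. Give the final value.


Step 1: 636227396 & 413956691 = 11274816
Step 2: 11274816 << 8 = 2886352896

2886352896


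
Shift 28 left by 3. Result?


0b11100 << 3 = 0b11100000 = 224

224


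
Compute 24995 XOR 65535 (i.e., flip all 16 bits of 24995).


24995 ^ 65535 = 40540

40540


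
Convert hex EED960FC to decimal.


EED960FC hex = 4007223548 decimal

4007223548


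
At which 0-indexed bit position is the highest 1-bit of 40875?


0b1001111110101011. Highest set bit at position 15

15


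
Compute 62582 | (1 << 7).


62582 | (1 << 7) = 62582 | 128 = 62710

62710


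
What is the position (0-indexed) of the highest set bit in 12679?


0b11000110000111. Highest set bit at position 13

13


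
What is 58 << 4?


0b111010 << 4 = 0b1110100000 = 928

928


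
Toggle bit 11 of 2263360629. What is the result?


2263360629 ^ (1 << 11) = 2263360629 ^ 2048 = 2263362677

2263362677


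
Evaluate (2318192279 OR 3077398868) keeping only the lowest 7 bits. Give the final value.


Step 1: 2318192279 | 3077398868 = 3211653079
Step 2: 3211653079 & 127 = 87

87


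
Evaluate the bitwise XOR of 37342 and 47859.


0b1001000111011110 ^ 0b1011101011110011 = 0b10101100101101 = 11053

11053


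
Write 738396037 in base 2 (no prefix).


738396037 = 101100000000110000011110000101 in binary

101100000000110000011110000101


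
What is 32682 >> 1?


0b111111110101010 >> 1 = 0b11111111010101 = 16341

16341


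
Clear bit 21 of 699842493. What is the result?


699842493 & ~(1 << 21) = 697745341

697745341


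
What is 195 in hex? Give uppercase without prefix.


195 = C3 hex

C3


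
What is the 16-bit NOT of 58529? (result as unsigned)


~0b1110010010100001 = 0b1101101011110 = 7006 (16-bit unsigned)

7006


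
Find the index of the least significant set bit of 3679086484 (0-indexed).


0b11011011010010100110011110010100. Lowest set bit at position 2

2


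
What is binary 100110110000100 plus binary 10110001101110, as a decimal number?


100110110000100 + 10110001101110 = 111100111110010 = 31218

31218


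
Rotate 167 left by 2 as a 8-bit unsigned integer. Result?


Rotate 0b10100111 left by 2 (8-bit) = 0b10011110 = 158

158


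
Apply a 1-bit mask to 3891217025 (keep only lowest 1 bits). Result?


3891217025 & 1 = 1

1


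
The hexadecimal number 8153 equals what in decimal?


8153 hex = 33107 decimal

33107


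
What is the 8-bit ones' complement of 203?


203 ^ 255 = 52

52


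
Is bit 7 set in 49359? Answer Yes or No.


0b1100000011001111, bit 7 = 1. Yes

Yes


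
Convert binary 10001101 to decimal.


10001101 in decimal = 141

141


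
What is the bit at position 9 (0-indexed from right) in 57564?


0b1110000011011100, position 9 = 0

0


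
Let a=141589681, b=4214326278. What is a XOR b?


141589681 ^ 4214326278 = 4081186999

4081186999


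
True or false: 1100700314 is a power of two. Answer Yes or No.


0b1000001100110110101101010011010. Multiple bits set => No

No


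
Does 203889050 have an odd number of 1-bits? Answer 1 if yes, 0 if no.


0b1100001001110001100110011010 has 13 ones => parity 1

1


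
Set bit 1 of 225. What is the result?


225 | (1 << 1) = 225 | 2 = 227

227


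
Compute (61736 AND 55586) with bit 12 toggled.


Step 1: 61736 & 55586 = 53536
Step 2: 53536 ^ (1 << 12) = 53536 ^ 4096 = 49440

49440


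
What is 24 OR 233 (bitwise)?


0b11000 | 0b11101001 = 0b11111001 = 249

249


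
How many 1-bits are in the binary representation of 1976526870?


0b1110101110011110110100000010110 has 17 set bits

17


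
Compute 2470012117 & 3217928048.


0b10010011001110010110010011010101 & 0b10111111110011011010111101110000 = 0b10010011000010010010010001010000 = 2466849872

2466849872


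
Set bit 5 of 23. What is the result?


23 | (1 << 5) = 23 | 32 = 55

55


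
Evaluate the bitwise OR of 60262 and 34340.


0b1110101101100110 | 0b1000011000100100 = 0b1110111101100110 = 61286

61286


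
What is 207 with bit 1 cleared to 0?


207 & ~(1 << 1) = 205

205


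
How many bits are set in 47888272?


0b10110110101011011110010000 has 14 set bits

14


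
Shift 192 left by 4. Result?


0b11000000 << 4 = 0b110000000000 = 3072

3072


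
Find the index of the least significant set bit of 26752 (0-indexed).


0b110100010000000. Lowest set bit at position 7

7


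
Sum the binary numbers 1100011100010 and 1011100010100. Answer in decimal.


1100011100010 + 1011100010100 = 10111111110110 = 12278

12278


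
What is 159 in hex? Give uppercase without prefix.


159 = 9F hex

9F


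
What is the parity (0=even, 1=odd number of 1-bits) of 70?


0b1000110 has 3 ones => parity 1

1


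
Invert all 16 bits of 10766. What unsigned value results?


10766 ^ 65535 = 54769

54769


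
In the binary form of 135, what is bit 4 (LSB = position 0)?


0b10000111, position 4 = 0

0


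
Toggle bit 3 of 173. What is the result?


173 ^ (1 << 3) = 173 ^ 8 = 165

165


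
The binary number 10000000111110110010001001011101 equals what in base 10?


10000000111110110010001001011101 in decimal = 2163941981

2163941981


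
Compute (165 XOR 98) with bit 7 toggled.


Step 1: 165 ^ 98 = 199
Step 2: 199 ^ (1 << 7) = 199 ^ 128 = 71

71


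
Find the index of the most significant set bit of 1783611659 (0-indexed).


0b1101010010011111100000100001011. Highest set bit at position 30

30


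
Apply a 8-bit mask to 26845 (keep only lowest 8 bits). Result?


26845 & 255 = 221

221


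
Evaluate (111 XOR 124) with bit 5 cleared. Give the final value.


Step 1: 111 ^ 124 = 19
Step 2: 19 & ~(1 << 5) = 19

19


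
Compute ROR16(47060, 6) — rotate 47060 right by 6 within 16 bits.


Rotate 0b1011011111010100 right by 6 (16-bit) = 0b101001011011111 = 21215

21215


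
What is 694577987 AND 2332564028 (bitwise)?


0b101001011001100110101101000011 & 0b10001011000010000001101000111100 = 0b1001000000000000101000000000 = 150997504

150997504


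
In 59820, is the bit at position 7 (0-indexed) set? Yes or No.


0b1110100110101100, bit 7 = 1. Yes

Yes


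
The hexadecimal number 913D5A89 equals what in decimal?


913D5A89 hex = 2436717193 decimal

2436717193


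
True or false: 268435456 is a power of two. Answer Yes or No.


0b10000000000000000000000000000. Only one bit set => Yes

Yes


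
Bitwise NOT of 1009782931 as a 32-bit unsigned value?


~0b111100001100000001000010010011 = 0b11000011110011111110111101101100 = 3285184364 (32-bit unsigned)

3285184364


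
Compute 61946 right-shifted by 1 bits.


0b1111000111111010 >> 1 = 0b111100011111101 = 30973

30973


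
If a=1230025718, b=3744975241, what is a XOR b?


1230025718 ^ 3744975241 = 2523363967

2523363967


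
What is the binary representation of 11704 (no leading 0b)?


11704 = 10110110111000 in binary

10110110111000


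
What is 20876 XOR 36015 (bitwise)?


0b101000110001100 ^ 0b1000110010101111 = 0b1101110100100011 = 56611

56611


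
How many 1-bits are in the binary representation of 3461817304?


0b11001110010101110010001111011000 has 17 set bits

17


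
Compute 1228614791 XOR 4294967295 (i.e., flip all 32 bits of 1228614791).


1228614791 ^ 4294967295 = 3066352504

3066352504


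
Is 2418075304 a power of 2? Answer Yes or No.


0b10010000001000001110011010101000. Multiple bits set => No

No


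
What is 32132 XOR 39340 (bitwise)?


0b111110110000100 ^ 0b1001100110101100 = 0b1110010000101000 = 58408

58408


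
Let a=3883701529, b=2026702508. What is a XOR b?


3883701529 ^ 2026702508 = 2679215029

2679215029


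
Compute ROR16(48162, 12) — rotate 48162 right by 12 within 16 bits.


Rotate 0b1011110000100010 right by 12 (16-bit) = 0b1100001000101011 = 49707

49707


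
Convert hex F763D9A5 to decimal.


F763D9A5 hex = 4150516133 decimal

4150516133


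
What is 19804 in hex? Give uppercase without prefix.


19804 = 4D5C hex

4D5C


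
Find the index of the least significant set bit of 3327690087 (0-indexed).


0b11000110010110001000010101100111. Lowest set bit at position 0

0


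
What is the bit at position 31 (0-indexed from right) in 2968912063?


0b10110000111101100000000010111111, position 31 = 1

1


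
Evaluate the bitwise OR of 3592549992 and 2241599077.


0b11010110001000011111011001101000 | 0b10000101100111000001011001100101 = 0b11010111101111011111011001101101 = 3619550829

3619550829


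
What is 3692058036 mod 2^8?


3692058036 & 255 = 180

180


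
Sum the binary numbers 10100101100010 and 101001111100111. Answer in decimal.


10100101100010 + 101001111100111 = 111110101001001 = 32073

32073


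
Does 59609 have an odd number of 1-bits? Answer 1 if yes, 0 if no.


0b1110100011011001 has 9 ones => parity 1

1


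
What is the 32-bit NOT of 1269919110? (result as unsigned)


~0b1001011101100010110110110000110 = 0b10110100010011101001001001111001 = 3025048185 (32-bit unsigned)

3025048185


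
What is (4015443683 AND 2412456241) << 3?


Step 1: 4015443683 & 2412456241 = 2403469345
Step 2: 2403469345 << 3 = 19227754760

19227754760


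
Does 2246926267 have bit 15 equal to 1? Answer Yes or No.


0b10000101111011010101111110111011, bit 15 = 0. No

No


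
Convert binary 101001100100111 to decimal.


101001100100111 in decimal = 21287

21287


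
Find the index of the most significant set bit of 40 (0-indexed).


0b101000. Highest set bit at position 5

5


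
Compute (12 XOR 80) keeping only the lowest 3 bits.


Step 1: 12 ^ 80 = 92
Step 2: 92 & 7 = 4

4


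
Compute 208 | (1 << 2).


208 | (1 << 2) = 208 | 4 = 212

212


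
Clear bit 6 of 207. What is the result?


207 & ~(1 << 6) = 143

143


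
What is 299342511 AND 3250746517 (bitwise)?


0b10001110101111001101010101111 & 0b11000001110000100111010010010101 = 0b1110000100001000010000101 = 29495429

29495429


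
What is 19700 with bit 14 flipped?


19700 ^ (1 << 14) = 19700 ^ 16384 = 3316

3316


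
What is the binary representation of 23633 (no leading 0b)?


23633 = 101110001010001 in binary

101110001010001


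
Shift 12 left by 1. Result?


0b1100 << 1 = 0b11000 = 24

24


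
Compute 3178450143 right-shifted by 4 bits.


0b10111101011100110100110011011111 >> 4 = 0b1011110101110011010011001101 = 198653133

198653133


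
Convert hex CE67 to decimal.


CE67 hex = 52839 decimal

52839


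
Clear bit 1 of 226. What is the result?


226 & ~(1 << 1) = 224

224


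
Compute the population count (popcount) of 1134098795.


0b1000011100110001111100101101011 has 17 set bits

17


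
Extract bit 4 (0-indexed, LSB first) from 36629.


0b1000111100010101, position 4 = 1

1


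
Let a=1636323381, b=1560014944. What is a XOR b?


1636323381 ^ 1560014944 = 1030987861

1030987861


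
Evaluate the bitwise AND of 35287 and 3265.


0b1000100111010111 & 0b110011000001 = 0b100011000001 = 2241

2241


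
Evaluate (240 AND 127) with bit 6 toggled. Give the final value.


Step 1: 240 & 127 = 112
Step 2: 112 ^ (1 << 6) = 112 ^ 64 = 48

48


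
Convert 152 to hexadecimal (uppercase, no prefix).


152 = 98 hex

98


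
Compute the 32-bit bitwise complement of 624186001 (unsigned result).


~0b100101001101000101001010010001 = 0b11011010110010111010110101101110 = 3670781294 (32-bit unsigned)

3670781294


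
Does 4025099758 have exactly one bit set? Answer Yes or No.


0b11101111111010100010010111101110. Multiple bits set => No

No


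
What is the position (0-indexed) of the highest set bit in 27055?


0b110100110101111. Highest set bit at position 14

14


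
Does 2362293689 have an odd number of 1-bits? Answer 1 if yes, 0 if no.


0b10001100110011011011110110111001 has 19 ones => parity 1

1


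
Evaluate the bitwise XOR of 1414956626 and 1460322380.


0b1010100010101101000011001010010 ^ 0b1010111000010101100000001001100 = 0b11010111000100011000011110 = 56378910

56378910


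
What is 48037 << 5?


0b1011101110100101 << 5 = 0b101110111010010100000 = 1537184

1537184


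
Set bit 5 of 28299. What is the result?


28299 | (1 << 5) = 28299 | 32 = 28331

28331


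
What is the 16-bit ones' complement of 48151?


48151 ^ 65535 = 17384

17384


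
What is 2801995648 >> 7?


0b10100111000000110000111110000000 >> 7 = 0b1010011100000011000011111 = 21890591

21890591


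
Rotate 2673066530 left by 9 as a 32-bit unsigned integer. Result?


Rotate 0b10011111010100111100001000100010 left by 9 (32-bit) = 0b10100111100001000100010100111110 = 2810463550

2810463550


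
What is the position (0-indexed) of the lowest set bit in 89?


0b1011001. Lowest set bit at position 0

0


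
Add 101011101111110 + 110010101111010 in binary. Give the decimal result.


101011101111110 + 110010101111010 = 1011110011111000 = 48376

48376


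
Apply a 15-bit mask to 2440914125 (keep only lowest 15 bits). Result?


2440914125 & 32767 = 25805

25805


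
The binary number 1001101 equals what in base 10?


1001101 in decimal = 77

77


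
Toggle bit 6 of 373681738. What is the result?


373681738 ^ (1 << 6) = 373681738 ^ 64 = 373681674

373681674


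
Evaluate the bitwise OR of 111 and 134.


0b1101111 | 0b10000110 = 0b11101111 = 239

239


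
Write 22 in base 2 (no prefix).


22 = 10110 in binary

10110


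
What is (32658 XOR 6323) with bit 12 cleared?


Step 1: 32658 ^ 6323 = 26401
Step 2: 26401 & ~(1 << 12) = 26401

26401


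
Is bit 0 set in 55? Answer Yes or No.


0b110111, bit 0 = 1. Yes

Yes


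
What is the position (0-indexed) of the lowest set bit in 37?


0b100101. Lowest set bit at position 0

0


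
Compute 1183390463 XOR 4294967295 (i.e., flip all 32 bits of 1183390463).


1183390463 ^ 4294967295 = 3111576832

3111576832


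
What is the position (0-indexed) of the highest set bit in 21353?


0b101001101101001. Highest set bit at position 14

14


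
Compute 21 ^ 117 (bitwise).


0b10101 ^ 0b1110101 = 0b1100000 = 96

96


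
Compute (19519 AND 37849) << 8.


Step 1: 19519 & 37849 = 25
Step 2: 25 << 8 = 6400

6400


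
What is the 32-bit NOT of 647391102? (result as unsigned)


~0b100110100101100110011101111110 = 0b11011001011010011001100010000001 = 3647576193 (32-bit unsigned)

3647576193


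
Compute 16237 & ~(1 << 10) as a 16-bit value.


16237 & ~(1 << 10) = 15213

15213


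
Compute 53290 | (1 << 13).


53290 | (1 << 13) = 53290 | 8192 = 61482

61482


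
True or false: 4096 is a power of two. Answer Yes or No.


0b1000000000000. Only one bit set => Yes

Yes


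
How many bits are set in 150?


0b10010110 has 4 set bits

4


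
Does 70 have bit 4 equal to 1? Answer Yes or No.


0b1000110, bit 4 = 0. No

No


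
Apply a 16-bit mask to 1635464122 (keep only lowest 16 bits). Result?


1635464122 & 65535 = 13242

13242


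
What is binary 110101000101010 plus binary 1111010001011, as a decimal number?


110101000101010 + 1111010001011 = 1000100010110101 = 34997

34997


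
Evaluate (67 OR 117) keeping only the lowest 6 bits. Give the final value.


Step 1: 67 | 117 = 119
Step 2: 119 & 63 = 55

55


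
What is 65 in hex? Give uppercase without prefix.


65 = 41 hex

41


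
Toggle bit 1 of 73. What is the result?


73 ^ (1 << 1) = 73 ^ 2 = 75

75


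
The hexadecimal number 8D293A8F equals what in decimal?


8D293A8F hex = 2368289423 decimal

2368289423


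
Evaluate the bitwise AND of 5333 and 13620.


0b1010011010101 & 0b11010100110100 = 0b1010000010100 = 5140

5140


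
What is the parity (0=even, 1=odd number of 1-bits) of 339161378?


0b10100001101110011000100100010 has 12 ones => parity 0

0


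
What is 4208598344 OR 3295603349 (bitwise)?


0b11111010110110100001110101001000 | 0b11000100011011101110101010010101 = 0b11111110111111101111111111011101 = 4278124509

4278124509


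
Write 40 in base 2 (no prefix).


40 = 101000 in binary

101000


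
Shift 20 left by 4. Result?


0b10100 << 4 = 0b101000000 = 320

320


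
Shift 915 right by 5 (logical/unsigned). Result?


0b1110010011 >> 5 = 0b11100 = 28

28


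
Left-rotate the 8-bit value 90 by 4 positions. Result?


Rotate 0b1011010 left by 4 (8-bit) = 0b10100101 = 165

165


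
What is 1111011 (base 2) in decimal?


1111011 in decimal = 123

123


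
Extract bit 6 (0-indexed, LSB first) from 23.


0b10111, position 6 = 0

0


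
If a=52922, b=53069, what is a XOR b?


52922 ^ 53069 = 503

503


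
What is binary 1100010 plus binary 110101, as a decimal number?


1100010 + 110101 = 10010111 = 151

151


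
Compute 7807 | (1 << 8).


7807 | (1 << 8) = 7807 | 256 = 8063

8063


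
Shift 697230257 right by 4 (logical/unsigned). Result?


0b101001100011101110001110110001 >> 4 = 0b10100110001110111000111011 = 43576891

43576891


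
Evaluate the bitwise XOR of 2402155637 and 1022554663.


0b10001111001011011111110001110101 ^ 0b111100111100101111001000100111 = 0b10110011110111110000111001010010 = 3017739858

3017739858


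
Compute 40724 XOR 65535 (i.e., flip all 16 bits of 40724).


40724 ^ 65535 = 24811

24811


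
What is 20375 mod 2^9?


20375 & 511 = 407

407


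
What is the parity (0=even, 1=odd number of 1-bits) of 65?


0b1000001 has 2 ones => parity 0

0


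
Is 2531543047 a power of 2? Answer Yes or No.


0b10010110111001000100100000000111. Multiple bits set => No

No


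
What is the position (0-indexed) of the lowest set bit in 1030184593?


0b111101011001110101111010010001. Lowest set bit at position 0

0


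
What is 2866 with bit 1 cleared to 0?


2866 & ~(1 << 1) = 2864

2864


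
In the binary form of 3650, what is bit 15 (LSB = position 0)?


0b111001000010, position 15 = 0

0


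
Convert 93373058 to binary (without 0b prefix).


93373058 = 101100100001100001010000010 in binary

101100100001100001010000010


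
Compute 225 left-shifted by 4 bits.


0b11100001 << 4 = 0b111000010000 = 3600

3600


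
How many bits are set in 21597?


0b101010001011101 has 8 set bits

8


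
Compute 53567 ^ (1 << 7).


53567 ^ (1 << 7) = 53567 ^ 128 = 53695

53695


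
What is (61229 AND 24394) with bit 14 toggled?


Step 1: 61229 & 24394 = 20232
Step 2: 20232 ^ (1 << 14) = 20232 ^ 16384 = 3848

3848


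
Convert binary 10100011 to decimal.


10100011 in decimal = 163

163


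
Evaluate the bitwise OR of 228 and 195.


0b11100100 | 0b11000011 = 0b11100111 = 231

231


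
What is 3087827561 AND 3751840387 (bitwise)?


0b10111000000011001000001001101001 & 0b11011111101000001000101010000011 = 0b10011000000000001000001000000001 = 2550170113

2550170113


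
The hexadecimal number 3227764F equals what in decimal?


3227764F hex = 841446991 decimal

841446991


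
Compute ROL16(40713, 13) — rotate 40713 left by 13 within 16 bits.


Rotate 0b1001111100001001 left by 13 (16-bit) = 0b11001111100001 = 13281

13281


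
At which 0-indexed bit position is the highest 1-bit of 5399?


0b1010100010111. Highest set bit at position 12

12


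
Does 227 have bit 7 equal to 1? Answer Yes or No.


0b11100011, bit 7 = 1. Yes

Yes


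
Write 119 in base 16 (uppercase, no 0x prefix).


119 = 77 hex

77


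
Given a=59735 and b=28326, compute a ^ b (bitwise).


59735 ^ 28326 = 34801

34801


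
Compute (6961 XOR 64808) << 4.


Step 1: 6961 ^ 64808 = 58905
Step 2: 58905 << 4 = 942480

942480


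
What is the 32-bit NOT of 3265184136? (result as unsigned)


~0b11000010100111101100000110001000 = 0b111101011000010011111001110111 = 1029783159 (32-bit unsigned)

1029783159


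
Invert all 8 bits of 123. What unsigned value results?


123 ^ 255 = 132

132


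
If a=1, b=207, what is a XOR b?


1 ^ 207 = 206

206


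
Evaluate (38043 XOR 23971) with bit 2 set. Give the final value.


Step 1: 38043 ^ 23971 = 51512
Step 2: 51512 | (1 << 2) = 51512 | 4 = 51516

51516


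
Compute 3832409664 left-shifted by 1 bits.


0b11100100011011011110111001000000 << 1 = 0b111001000110110111101110010000000 = 7664819328

7664819328


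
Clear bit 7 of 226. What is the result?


226 & ~(1 << 7) = 98

98


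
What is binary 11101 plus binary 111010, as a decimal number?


11101 + 111010 = 1010111 = 87

87


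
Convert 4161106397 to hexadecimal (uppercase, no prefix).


4161106397 = F80571DD hex

F80571DD


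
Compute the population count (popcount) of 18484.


0b100100000110100 has 5 set bits

5


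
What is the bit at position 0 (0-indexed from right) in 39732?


0b1001101100110100, position 0 = 0

0


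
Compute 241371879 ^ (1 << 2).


241371879 ^ (1 << 2) = 241371879 ^ 4 = 241371875

241371875


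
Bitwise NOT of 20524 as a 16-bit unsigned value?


~0b101000000101100 = 0b1010111111010011 = 45011 (16-bit unsigned)

45011


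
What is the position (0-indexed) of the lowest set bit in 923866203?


0b110111000100010001010001011011. Lowest set bit at position 0

0


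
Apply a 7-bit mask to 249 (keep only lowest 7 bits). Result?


249 & 127 = 121

121


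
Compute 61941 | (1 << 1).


61941 | (1 << 1) = 61941 | 2 = 61943

61943


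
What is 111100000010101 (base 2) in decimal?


111100000010101 in decimal = 30741

30741


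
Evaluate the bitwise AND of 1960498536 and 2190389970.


0b1110100110110101101010101101000 & 0b10000010100011101011001011010010 = 0b100010101001000001000000 = 9080896

9080896


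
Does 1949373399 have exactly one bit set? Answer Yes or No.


0b1110100001100010001001111010111. Multiple bits set => No

No


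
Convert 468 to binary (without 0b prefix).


468 = 111010100 in binary

111010100


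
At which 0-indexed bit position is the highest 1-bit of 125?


0b1111101. Highest set bit at position 6

6


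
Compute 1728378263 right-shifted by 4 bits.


0b1100111000001001111010110010111 >> 4 = 0b110011100000100111101011001 = 108023641

108023641


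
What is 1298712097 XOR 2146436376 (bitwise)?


0b1001101011010001100011000100001 ^ 0b1111111111100000000010100011000 = 0b110010100110001100001100111001 = 848872249

848872249


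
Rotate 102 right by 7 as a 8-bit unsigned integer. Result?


Rotate 0b1100110 right by 7 (8-bit) = 0b11001100 = 204

204


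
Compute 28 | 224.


0b11100 | 0b11100000 = 0b11111100 = 252

252


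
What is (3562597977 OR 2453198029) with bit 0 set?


Step 1: 3562597977 | 2453198029 = 3598253789
Step 2: 3598253789 | (1 << 0) = 3598253789 | 1 = 3598253789

3598253789


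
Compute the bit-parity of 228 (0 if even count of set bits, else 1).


0b11100100 has 4 ones => parity 0

0


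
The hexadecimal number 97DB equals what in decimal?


97DB hex = 38875 decimal

38875


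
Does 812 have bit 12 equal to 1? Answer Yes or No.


0b1100101100, bit 12 = 0. No

No


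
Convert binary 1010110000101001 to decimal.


1010110000101001 in decimal = 44073

44073


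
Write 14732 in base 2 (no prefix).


14732 = 11100110001100 in binary

11100110001100


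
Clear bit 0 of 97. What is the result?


97 & ~(1 << 0) = 96

96


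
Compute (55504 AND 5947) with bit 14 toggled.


Step 1: 55504 & 5947 = 4112
Step 2: 4112 ^ (1 << 14) = 4112 ^ 16384 = 20496

20496


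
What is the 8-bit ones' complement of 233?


233 ^ 255 = 22

22


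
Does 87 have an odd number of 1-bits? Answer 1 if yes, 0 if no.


0b1010111 has 5 ones => parity 1

1


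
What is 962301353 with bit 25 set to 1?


962301353 | (1 << 25) = 962301353 | 33554432 = 995855785

995855785


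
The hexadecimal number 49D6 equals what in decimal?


49D6 hex = 18902 decimal

18902


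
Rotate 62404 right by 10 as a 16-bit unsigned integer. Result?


Rotate 0b1111001111000100 right by 10 (16-bit) = 0b1111000100111100 = 61756

61756


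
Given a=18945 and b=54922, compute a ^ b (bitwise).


18945 ^ 54922 = 40075

40075


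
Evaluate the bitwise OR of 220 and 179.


0b11011100 | 0b10110011 = 0b11111111 = 255

255


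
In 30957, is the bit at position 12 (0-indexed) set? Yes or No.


0b111100011101101, bit 12 = 1. Yes

Yes


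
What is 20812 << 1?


0b101000101001100 << 1 = 0b1010001010011000 = 41624

41624


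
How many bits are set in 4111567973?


0b11110101000100011000110001100101 has 15 set bits

15


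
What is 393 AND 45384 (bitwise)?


0b110001001 & 0b1011000101001000 = 0b100001000 = 264

264


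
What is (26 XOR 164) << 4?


Step 1: 26 ^ 164 = 190
Step 2: 190 << 4 = 3040

3040


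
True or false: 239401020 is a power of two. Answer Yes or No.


0b1110010001001111100000111100. Multiple bits set => No

No


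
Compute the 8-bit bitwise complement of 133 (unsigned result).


~0b10000101 = 0b1111010 = 122 (8-bit unsigned)

122


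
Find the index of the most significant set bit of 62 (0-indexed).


0b111110. Highest set bit at position 5

5


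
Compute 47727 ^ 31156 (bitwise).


0b1011101001101111 ^ 0b111100110110100 = 0b1100001111011011 = 50139

50139


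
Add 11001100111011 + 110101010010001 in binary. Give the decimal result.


11001100111011 + 110101010010001 = 1001110111001100 = 40396

40396


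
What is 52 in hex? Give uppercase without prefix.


52 = 34 hex

34


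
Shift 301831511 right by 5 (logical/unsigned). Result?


0b10001111111011001010101010111 >> 5 = 0b100011111110110010101010 = 9432234

9432234


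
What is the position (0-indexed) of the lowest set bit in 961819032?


0b111001010101000011000110011000. Lowest set bit at position 3

3


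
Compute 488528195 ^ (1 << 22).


488528195 ^ (1 << 22) = 488528195 ^ 4194304 = 492722499

492722499


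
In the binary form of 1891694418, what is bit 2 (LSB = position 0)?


0b1110000110000001111011101010010, position 2 = 0

0


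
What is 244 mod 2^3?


244 & 7 = 4

4


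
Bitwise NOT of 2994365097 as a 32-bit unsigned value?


~0b10110010011110100110001010101001 = 0b1001101100001011001110101010110 = 1300602198 (32-bit unsigned)

1300602198


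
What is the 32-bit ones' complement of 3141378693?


3141378693 ^ 4294967295 = 1153588602

1153588602


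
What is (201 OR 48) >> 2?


Step 1: 201 | 48 = 249
Step 2: 249 >> 2 = 62

62


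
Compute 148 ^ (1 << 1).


148 ^ (1 << 1) = 148 ^ 2 = 150

150


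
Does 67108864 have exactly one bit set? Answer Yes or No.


0b100000000000000000000000000. Only one bit set => Yes

Yes


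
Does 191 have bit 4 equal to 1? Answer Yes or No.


0b10111111, bit 4 = 1. Yes

Yes


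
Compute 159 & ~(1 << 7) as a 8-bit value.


159 & ~(1 << 7) = 31

31


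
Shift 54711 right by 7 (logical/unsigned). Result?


0b1101010110110111 >> 7 = 0b110101011 = 427

427


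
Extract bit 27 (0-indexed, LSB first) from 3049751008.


0b10110101110001111000000111100000, position 27 = 0

0


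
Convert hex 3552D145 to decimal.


3552D145 hex = 894619973 decimal

894619973


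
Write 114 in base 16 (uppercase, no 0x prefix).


114 = 72 hex

72


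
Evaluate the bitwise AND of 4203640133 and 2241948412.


0b11111010100011100111010101000101 & 0b10000101101000010110101011111100 = 0b10000000100000000110000001000100 = 2155896900

2155896900


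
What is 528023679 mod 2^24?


528023679 & 16777215 = 7929983

7929983


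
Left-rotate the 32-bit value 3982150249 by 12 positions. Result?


Rotate 0b11101101010110101100101001101001 left by 12 (32-bit) = 0b10101100101001101001111011010101 = 2896600789

2896600789


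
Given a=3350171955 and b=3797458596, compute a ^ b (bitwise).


3350171955 ^ 3797458596 = 636948375

636948375


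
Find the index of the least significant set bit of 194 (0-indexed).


0b11000010. Lowest set bit at position 1

1


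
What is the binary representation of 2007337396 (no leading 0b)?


2007337396 = 1110111101001011000100110110100 in binary

1110111101001011000100110110100


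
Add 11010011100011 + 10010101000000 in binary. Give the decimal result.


11010011100011 + 10010101000000 = 101101000100011 = 23075

23075


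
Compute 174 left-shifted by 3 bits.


0b10101110 << 3 = 0b10101110000 = 1392

1392


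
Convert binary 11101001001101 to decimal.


11101001001101 in decimal = 14925

14925


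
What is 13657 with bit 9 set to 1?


13657 | (1 << 9) = 13657 | 512 = 14169

14169


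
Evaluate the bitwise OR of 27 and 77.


0b11011 | 0b1001101 = 0b1011111 = 95

95


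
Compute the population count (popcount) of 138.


0b10001010 has 3 set bits

3


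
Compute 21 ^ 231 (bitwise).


0b10101 ^ 0b11100111 = 0b11110010 = 242

242


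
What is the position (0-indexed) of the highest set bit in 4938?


0b1001101001010. Highest set bit at position 12

12


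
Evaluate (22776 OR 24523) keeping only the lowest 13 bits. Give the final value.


Step 1: 22776 | 24523 = 24571
Step 2: 24571 & 8191 = 8187

8187


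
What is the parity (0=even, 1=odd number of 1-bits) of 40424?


0b1001110111101000 has 9 ones => parity 1

1


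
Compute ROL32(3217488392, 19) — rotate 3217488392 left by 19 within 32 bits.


Rotate 0b10111111110001101111101000001000 left by 19 (32-bit) = 0b11010000010001011111111000110111 = 3494247991

3494247991


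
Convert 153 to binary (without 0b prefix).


153 = 10011001 in binary

10011001


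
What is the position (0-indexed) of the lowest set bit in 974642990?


0b111010000101111101111100101110. Lowest set bit at position 1

1


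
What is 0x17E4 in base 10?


17E4 hex = 6116 decimal

6116


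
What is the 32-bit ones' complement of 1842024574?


1842024574 ^ 4294967295 = 2452942721

2452942721


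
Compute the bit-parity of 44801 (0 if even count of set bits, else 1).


0b1010111100000001 has 7 ones => parity 1

1


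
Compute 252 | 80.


0b11111100 | 0b1010000 = 0b11111100 = 252

252


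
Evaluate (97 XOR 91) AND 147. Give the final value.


Step 1: 97 ^ 91 = 58
Step 2: 58 & 147 = 18

18


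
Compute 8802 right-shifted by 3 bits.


0b10001001100010 >> 3 = 0b10001001100 = 1100

1100


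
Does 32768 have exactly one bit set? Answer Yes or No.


0b1000000000000000. Only one bit set => Yes

Yes


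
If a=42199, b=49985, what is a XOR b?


42199 ^ 49985 = 26518

26518


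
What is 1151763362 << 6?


0b1000100101001101000001110100010 << 6 = 0b1000100101001101000001110100010000000 = 73712855168

73712855168


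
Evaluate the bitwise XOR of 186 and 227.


0b10111010 ^ 0b11100011 = 0b1011001 = 89

89


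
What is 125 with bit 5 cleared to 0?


125 & ~(1 << 5) = 93

93


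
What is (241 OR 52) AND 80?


Step 1: 241 | 52 = 245
Step 2: 245 & 80 = 80

80


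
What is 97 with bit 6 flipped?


97 ^ (1 << 6) = 97 ^ 64 = 33

33


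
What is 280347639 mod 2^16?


280347639 & 65535 = 50167

50167


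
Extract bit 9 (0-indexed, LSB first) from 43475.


0b1010100111010011, position 9 = 0

0


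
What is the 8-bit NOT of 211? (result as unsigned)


~0b11010011 = 0b101100 = 44 (8-bit unsigned)

44


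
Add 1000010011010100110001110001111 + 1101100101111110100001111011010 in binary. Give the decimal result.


1000010011010100110001110001111 + 1101100101111110100001111011010 = 10101111001010011010011101101001 = 2938742633

2938742633


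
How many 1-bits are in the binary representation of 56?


0b111000 has 3 set bits

3


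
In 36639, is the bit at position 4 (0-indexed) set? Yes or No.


0b1000111100011111, bit 4 = 1. Yes

Yes


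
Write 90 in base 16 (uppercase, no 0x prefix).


90 = 5A hex

5A


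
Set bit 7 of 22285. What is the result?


22285 | (1 << 7) = 22285 | 128 = 22413

22413


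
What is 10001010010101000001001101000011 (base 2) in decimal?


10001010010101000001001101000011 in decimal = 2320765763

2320765763


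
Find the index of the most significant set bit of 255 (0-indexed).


0b11111111. Highest set bit at position 7

7


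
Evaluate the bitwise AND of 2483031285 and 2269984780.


0b10010100000000000000110011110101 & 0b10000111010011010011100000001100 = 0b10000100000000000000100000000100 = 2214594564

2214594564


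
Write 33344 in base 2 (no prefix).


33344 = 1000001001000000 in binary

1000001001000000


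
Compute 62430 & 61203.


0b1111001111011110 & 0b1110111100010011 = 0b1110001100010010 = 58130

58130


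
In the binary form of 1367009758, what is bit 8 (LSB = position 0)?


0b1010001011110101110100111011110, position 8 = 1

1


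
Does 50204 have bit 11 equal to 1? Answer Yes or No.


0b1100010000011100, bit 11 = 0. No

No


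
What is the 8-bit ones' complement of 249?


249 ^ 255 = 6

6


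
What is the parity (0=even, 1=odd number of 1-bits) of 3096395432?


0b10111000100011110011111010101000 has 17 ones => parity 1

1


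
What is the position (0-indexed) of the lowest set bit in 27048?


0b110100110101000. Lowest set bit at position 3

3


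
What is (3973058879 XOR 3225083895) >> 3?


Step 1: 3973058879 ^ 3225083895 = 753585864
Step 2: 753585864 >> 3 = 94198233

94198233


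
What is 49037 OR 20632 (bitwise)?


0b1011111110001101 | 0b101000010011000 = 0b1111111110011101 = 65437

65437


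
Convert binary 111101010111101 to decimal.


111101010111101 in decimal = 31421

31421


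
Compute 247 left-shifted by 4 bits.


0b11110111 << 4 = 0b111101110000 = 3952

3952


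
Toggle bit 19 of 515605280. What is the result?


515605280 ^ (1 << 19) = 515605280 ^ 524288 = 515080992

515080992


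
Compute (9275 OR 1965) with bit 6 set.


Step 1: 9275 | 1965 = 10175
Step 2: 10175 | (1 << 6) = 10175 | 64 = 10239

10239


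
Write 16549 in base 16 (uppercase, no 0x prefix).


16549 = 40A5 hex

40A5


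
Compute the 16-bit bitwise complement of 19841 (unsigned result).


~0b100110110000001 = 0b1011001001111110 = 45694 (16-bit unsigned)

45694


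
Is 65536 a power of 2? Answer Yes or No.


0b10000000000000000. Only one bit set => Yes

Yes


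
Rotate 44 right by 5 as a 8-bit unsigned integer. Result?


Rotate 0b101100 right by 5 (8-bit) = 0b1100001 = 97

97


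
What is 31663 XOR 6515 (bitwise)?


0b111101110101111 ^ 0b1100101110011 = 0b110001011011100 = 25308

25308


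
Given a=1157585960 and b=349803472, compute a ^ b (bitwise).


1157585960 ^ 349803472 = 1344720888

1344720888


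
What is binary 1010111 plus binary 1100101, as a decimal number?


1010111 + 1100101 = 10111100 = 188

188
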